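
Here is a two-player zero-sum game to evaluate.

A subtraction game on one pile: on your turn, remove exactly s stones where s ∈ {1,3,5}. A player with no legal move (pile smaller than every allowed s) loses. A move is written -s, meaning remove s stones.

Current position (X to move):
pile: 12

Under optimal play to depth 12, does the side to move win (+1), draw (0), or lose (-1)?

value(12, X) = -1

ply 1, X at 12 | -1=-1→11*; -3=-1→9; -5=-1→7
ply 2, O at 11 | -1=+1→10*; -3=+1→8; -5=+1→6
ply 3, X at 10 | -1=-1→9*; -3=-1→7; -5=-1→5
ply 4, O at 9 | -1=+1→8*; -3=+1→6; -5=+1→4
ply 5, X at 8 | -1=-1→7*; -3=-1→5; -5=-1→3
ply 6, O at 7 | -1=+1→6*; -3=+1→4; -5=+1→2
ply 7, X at 6 | -1=-1→5*; -3=-1→3; -5=-1→1
ply 8, O at 5 | -1=+1→4*; -3=+1→2; -5=+1→0
ply 9, X at 4 | -1=-1→3*; -3=-1→1
ply 10, O at 3 | -1=+1→2*; -3=+1→0
ply 11, X at 2 | -1=-1→1*
ply 12, O at 1 | -1=+1→0*
ply 13: 0 is terminal -1 (X); from 12 depth 12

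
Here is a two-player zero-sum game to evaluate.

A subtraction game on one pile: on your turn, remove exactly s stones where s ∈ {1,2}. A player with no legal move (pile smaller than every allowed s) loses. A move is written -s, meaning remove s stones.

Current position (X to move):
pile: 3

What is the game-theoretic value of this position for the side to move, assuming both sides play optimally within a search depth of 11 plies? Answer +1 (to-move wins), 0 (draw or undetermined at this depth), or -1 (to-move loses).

value(3, X) = -1

p1 X@[3]: -1[2]-1* -2[1]-1
p2 O@[2]: -1[1]-1 -2[0]+1*
p3 X@[0] terminal -1; root [3] d11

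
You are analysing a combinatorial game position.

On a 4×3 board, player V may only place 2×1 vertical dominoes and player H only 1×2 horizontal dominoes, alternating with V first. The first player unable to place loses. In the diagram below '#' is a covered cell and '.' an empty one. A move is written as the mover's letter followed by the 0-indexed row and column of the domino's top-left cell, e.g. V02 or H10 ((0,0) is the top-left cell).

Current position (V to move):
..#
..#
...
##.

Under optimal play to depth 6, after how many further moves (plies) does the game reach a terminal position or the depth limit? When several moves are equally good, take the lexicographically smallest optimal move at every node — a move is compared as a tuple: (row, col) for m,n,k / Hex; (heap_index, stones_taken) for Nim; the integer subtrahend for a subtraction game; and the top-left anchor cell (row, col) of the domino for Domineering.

PV length from [..#/..#/.../##.]: 3 plies

ply 1, V at ..#/..#/.../##. | V00=+1→#.#/#.#/.../##.*; V01=+1→.##/.##/.../##.; V10=+1→..#/#.#/#../##.; V11=+1→..#/.##/.#./##.; V22=-1→..#/..#/..#/###
ply 2, H at #.#/#.#/.../##. | H20=-1→#.#/#.#/##./##.*; H21=-1→#.#/#.#/.##/##.
ply 3, V at #.#/#.#/##./##. | V01=+1→###/###/##./##.*; V22=+1→#.#/#.#/###/###
ply 4: ###/###/##./##. is terminal -1 (H); from ..#/..#/.../##. depth 6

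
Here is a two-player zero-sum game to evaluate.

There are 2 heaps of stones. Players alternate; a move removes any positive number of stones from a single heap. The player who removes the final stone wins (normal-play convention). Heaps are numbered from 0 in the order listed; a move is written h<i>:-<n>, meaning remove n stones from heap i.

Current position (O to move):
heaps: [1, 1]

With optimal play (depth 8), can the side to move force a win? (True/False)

[(1,1)] O move#1: h0:-1:-1/(0,1)*, h1:-1:-1/(1,0)
[(0,1)] X move#2: h1:-1:+1/(0,0)*
[(0,0)] end (terminal -1, O#3); searched (1,1) to 8

O winning at [(1,1)]: False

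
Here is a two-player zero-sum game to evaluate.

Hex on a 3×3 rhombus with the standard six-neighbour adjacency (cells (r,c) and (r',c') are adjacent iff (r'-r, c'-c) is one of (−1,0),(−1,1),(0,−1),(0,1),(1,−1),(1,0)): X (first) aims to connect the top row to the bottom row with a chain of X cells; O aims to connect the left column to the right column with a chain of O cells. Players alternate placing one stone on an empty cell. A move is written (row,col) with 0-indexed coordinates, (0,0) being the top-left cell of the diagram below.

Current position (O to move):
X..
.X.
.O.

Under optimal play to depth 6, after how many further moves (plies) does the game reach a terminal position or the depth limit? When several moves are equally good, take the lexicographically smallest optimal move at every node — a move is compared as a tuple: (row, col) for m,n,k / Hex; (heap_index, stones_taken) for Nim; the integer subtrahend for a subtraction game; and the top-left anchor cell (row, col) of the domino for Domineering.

PV length from [X../.X./.O.]: 5 plies

ply 1, O at X../.X./.O. | (0,1)=-1→XO./.X./.O.; (0,2)=-1→X.O/.X./.O.; (1,0)=-1→X../OX./.O.; (1,2)=-1→X../.XO/.O.; (2,0)=+1→X../.X./OO.*; (2,2)=-1→X../.X./.OO
ply 2, X at X../.X./OO. | (0,1)=-1→XX./.X./OO.*; (0,2)=-1→X.X/.X./OO.; (1,0)=-1→X../XX./OO.; (1,2)=-1→X../.XX/OO.; (2,2)=-1→X../.X./OOX
ply 3, O at XX./.X./OO. | (0,2)=+1→XXO/.X./OO.*; (1,0)=+1→XX./OX./OO.; (1,2)=+1→XX./.XO/OO.; (2,2)=+1→XX./.X./OOO
ply 4, X at XXO/.X./OO. | (1,0)=-1→XXO/XX./OO.*; (1,2)=-1→XXO/.XX/OO.; (2,2)=-1→XXO/.X./OOX
ply 5, O at XXO/XX./OO. | (1,2)=+1→XXO/XXO/OO.*; (2,2)=+1→XXO/XX./OOO
ply 6: XXO/XXO/OO. is terminal -1 (X); from X../.X./.O. depth 6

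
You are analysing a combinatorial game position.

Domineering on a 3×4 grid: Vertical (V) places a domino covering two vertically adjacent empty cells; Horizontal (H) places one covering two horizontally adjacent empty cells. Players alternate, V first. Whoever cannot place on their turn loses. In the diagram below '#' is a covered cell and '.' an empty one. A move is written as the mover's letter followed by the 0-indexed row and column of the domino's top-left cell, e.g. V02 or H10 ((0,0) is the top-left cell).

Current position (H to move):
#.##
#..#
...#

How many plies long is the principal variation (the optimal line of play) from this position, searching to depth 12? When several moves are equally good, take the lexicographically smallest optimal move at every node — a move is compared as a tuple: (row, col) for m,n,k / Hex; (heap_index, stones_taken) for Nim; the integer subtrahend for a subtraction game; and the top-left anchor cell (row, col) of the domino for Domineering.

PV length from [#.##/#..#/...#]: 1 ply

p1 H@[#.##/#..#/...#]: H11[#.##/####/...#]+1* H20[#.##/#..#/##.#]-1 H21[#.##/#..#/.###]-1
p2 V@[#.##/####/...#] terminal -1; root [#.##/#..#/...#] d12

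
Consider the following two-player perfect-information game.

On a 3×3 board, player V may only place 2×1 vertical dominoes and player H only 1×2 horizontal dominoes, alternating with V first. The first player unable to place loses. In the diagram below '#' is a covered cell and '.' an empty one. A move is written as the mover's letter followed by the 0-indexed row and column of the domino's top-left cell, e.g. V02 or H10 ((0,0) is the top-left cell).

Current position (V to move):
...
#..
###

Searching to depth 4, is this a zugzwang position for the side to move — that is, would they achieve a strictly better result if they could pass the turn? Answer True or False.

zugzwang(.../#../###, V) = False

ply 1, V at .../#../### | V01=+1→.#./##./###*; V02=-1→..#/#.#/###
ply 2: .#./##./### is terminal -1 (H); from .../#../### depth 4
suppose V passes — search the same position with H to move:
pass> ply 1, H at .../#../### | H00=-1→##./#../###; H01=+1→.##/#../###*; H11=+1→.../###/###
pass> ply 2: .##/#../### is terminal -1 (V); from .../#../### depth 4
for V: play +1, pass -1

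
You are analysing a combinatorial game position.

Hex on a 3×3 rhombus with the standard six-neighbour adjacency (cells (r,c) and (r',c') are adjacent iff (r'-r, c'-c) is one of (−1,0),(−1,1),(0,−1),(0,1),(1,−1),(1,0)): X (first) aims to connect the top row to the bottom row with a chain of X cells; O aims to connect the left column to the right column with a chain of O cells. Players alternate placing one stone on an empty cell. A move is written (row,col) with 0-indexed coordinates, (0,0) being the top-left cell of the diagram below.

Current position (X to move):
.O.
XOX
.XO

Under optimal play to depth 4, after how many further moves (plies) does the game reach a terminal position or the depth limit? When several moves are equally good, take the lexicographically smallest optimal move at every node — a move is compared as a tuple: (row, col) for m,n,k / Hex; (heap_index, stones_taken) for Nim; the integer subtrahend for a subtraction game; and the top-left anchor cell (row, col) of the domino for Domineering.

PV length from [.O./XOX/.XO]: 3 plies

[.O./XOX/.XO] X move#1: (0,0):+1/XO./XOX/.XO*, (0,2):+1/.OX/XOX/.XO, (2,0):+1/.O./XOX/XXO
[XO./XOX/.XO] O move#2: (0,2):-1/XOO/XOX/.XO*, (2,0):-1/XO./XOX/OXO
[XOO/XOX/.XO] X move#3: (2,0):+1/XOO/XOX/XXO*
[XOO/XOX/XXO] end (terminal -1, O#4); searched .O./XOX/.XO to 4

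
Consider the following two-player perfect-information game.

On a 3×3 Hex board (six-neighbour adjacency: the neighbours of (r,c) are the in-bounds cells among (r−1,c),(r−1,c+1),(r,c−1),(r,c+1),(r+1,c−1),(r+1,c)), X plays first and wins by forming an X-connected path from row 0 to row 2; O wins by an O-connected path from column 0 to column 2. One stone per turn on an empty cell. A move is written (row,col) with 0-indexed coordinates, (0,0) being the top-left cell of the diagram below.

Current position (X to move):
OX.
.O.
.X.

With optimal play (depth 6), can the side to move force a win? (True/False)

X winning at [OX./.O./.X.]: False

[OX./.O./.X.] X move#1: (0,2):-1/OXX/.O./.X.*, (1,0):-1/OX./XO./.X., (1,2):-1/OX./.OX/.X., (2,0):-1/OX./.O./XX., (2,2):-1/OX./.O./.XX
[OXX/.O./.X.] O move#2: (1,0):-1/OXX/OO./.X., (1,2):+1/OXX/.OO/.X.*, (2,0):-1/OXX/.O./OX., (2,2):-1/OXX/.O./.XO
[OXX/.OO/.X.] X move#3: (1,0):-1/OXX/XOO/.X.*, (2,0):-1/OXX/.OO/XX., (2,2):-1/OXX/.OO/.XX
[OXX/XOO/.X.] O move#4: (2,0):+1/OXX/XOO/OX.*, (2,2):-1/OXX/XOO/.XO
[OXX/XOO/OX.] end (terminal -1, X#5); searched OX./.O./.X. to 6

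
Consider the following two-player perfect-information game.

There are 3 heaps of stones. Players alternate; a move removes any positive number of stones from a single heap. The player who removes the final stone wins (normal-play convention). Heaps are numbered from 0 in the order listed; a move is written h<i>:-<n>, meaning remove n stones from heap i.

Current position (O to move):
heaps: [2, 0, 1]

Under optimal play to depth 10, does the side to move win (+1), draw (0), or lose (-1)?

value((2,0,1), O) = +1

[(2,0,1)] O move#1: h0:-1:+1/(1,0,1)*, h0:-2:-1/(0,0,1), h2:-1:-1/(2,0,0)
[(1,0,1)] X move#2: h0:-1:-1/(0,0,1)*, h2:-1:-1/(1,0,0)
[(0,0,1)] O move#3: h2:-1:+1/(0,0,0)*
[(0,0,0)] end (terminal -1, X#4); searched (2,0,1) to 10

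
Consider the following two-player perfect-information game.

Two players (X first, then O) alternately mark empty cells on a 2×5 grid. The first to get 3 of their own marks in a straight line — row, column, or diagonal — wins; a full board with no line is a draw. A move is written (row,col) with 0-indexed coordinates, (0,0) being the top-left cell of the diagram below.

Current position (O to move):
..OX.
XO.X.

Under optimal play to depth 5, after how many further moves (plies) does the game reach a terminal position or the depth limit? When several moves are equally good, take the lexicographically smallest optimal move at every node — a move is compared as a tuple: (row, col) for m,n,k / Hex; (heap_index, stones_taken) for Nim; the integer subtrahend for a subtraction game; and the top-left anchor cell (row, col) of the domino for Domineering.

PV length from [..OX./XO.X.]: 5 plies

p1 O@[..OX./XO.X.]: (0,0)[O.OX./XO.X.]+0* (0,1)[.OOX./XO.X.]+0 (0,4)[..OXO/XO.X.]+0 (1,2)[..OX./XOOX.]+0 (1,4)[..OX./XO.XO]+0
p2 X@[O.OX./XO.X.]: (0,1)[OXOX./XO.X.]+0* (0,4)[O.OXX/XO.X.]-1 (1,2)[O.OX./XOXX.]-1 (1,4)[O.OX./XO.XX]-1
p3 O@[OXOX./XO.X.]: (0,4)[OXOXO/XO.X.]+0* (1,2)[OXOX./XOOX.]+0 (1,4)[OXOX./XO.XO]+0
p4 X@[OXOXO/XO.X.]: (1,2)[OXOXO/XOXX.]+0* (1,4)[OXOXO/XO.XX]+0
p5 O@[OXOXO/XOXX.]: (1,4)[OXOXO/XOXXO]+0*
p6 X@[OXOXO/XOXXO] terminal +0; root [..OX./XO.X.] d5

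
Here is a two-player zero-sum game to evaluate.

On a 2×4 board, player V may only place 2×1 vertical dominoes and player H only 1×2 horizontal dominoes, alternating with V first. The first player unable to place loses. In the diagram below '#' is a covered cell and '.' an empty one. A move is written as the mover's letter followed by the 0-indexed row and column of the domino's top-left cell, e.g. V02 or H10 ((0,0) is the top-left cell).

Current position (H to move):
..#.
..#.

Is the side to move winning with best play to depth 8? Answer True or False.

ply 1, H at ..#./..#. | H00=+1→###./..#.*; H10=+1→..#./###.
ply 2, V at ###./..#. | V03=-1→####/..##*
ply 3, H at ####/..## | H10=+1→####/####*
ply 4: ####/#### is terminal -1 (V); from ..#./..#. depth 8

H winning at [..#./..#.]: True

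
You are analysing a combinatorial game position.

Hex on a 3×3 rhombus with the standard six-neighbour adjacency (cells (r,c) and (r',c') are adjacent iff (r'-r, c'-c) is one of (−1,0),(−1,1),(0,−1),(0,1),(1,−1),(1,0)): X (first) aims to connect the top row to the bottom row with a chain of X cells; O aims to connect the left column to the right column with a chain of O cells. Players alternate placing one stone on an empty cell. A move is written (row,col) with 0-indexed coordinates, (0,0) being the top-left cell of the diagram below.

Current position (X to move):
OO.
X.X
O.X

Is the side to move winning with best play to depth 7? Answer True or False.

p1 X@[OO./X.X/O.X]: (0,2)[OOX/X.X/O.X]+1* (1,1)[OO./XXX/O.X]-1 (2,1)[OO./X.X/OXX]-1
p2 O@[OOX/X.X/O.X] terminal -1; root [OO./X.X/O.X] d7

X winning at [OO./X.X/O.X]: True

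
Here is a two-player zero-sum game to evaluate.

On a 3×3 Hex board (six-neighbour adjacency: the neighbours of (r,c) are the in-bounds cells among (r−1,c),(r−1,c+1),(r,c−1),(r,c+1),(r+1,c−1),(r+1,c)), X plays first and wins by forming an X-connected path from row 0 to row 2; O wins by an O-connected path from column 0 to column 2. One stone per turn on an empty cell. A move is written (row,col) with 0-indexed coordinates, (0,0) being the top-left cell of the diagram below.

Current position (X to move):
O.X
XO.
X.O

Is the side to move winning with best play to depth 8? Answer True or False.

X winning at [O.X/XO./X.O]: True

ply 1, X at O.X/XO./X.O | (0,1)=+1→OXX/XO./X.O*; (1,2)=+1→O.X/XOX/X.O; (2,1)=+1→O.X/XO./XXO
ply 2: OXX/XO./X.O is terminal -1 (O); from O.X/XO./X.O depth 8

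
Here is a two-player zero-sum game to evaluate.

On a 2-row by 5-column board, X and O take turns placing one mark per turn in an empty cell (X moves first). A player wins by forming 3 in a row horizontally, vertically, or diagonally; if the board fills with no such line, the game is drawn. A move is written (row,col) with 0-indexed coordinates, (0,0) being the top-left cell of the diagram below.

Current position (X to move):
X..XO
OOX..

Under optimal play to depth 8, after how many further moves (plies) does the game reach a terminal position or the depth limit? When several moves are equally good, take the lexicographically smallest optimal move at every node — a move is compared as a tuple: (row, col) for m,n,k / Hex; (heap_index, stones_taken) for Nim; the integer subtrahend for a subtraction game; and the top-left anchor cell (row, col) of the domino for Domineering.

p1 X@[X..XO/OOX..]: (0,1)[XX.XO/OOX..]+0* (0,2)[X.XXO/OOX..]+0 (1,3)[X..XO/OOXX.]+0 (1,4)[X..XO/OOX.X]+0
p2 O@[XX.XO/OOX..]: (0,2)[XXOXO/OOX..]+0* (1,3)[XX.XO/OOXO.]-1 (1,4)[XX.XO/OOX.O]-1
p3 X@[XXOXO/OOX..]: (1,3)[XXOXO/OOXX.]+0* (1,4)[XXOXO/OOX.X]+0
p4 O@[XXOXO/OOXX.]: (1,4)[XXOXO/OOXXO]+0*
p5 X@[XXOXO/OOXXO] terminal +0; root [X..XO/OOX..] d8

PV length from [X..XO/OOX..]: 4 plies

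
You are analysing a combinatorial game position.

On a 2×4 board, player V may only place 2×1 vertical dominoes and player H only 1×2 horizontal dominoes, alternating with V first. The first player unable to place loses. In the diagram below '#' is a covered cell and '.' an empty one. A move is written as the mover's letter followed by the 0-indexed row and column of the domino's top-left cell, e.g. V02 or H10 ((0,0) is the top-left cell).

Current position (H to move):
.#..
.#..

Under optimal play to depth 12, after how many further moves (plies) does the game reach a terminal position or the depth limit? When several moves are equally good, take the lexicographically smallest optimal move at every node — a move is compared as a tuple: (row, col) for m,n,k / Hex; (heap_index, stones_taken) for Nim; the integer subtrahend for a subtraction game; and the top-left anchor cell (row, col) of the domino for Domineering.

PV length from [.#../.#..]: 3 plies

p1 H@[.#../.#..]: H02[.###/.#..]+1* H12[.#../.###]+1
p2 V@[.###/.#..]: V00[####/##..]-1*
p3 H@[####/##..]: H12[####/####]+1*
p4 V@[####/####] terminal -1; root [.#../.#..] d12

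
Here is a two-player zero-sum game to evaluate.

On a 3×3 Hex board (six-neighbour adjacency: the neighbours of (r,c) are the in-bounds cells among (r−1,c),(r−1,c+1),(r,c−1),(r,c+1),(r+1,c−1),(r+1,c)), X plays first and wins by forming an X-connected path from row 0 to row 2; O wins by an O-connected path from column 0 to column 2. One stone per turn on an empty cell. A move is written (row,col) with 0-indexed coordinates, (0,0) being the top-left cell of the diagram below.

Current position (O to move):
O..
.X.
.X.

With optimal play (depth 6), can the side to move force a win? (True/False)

p1 O@[O../.X./.X.]: (0,1)[OO./.X./.X.]-1* (0,2)[O.O/.X./.X.]-1 (1,0)[O../OX./.X.]-1 (1,2)[O../.XO/.X.]-1 (2,0)[O../.X./OX.]-1 (2,2)[O../.X./.XO]-1
p2 X@[OO./.X./.X.]: (0,2)[OOX/.X./.X.]+1* (1,0)[OO./XX./.X.]-1 (1,2)[OO./.XX/.X.]-1 (2,0)[OO./.X./XX.]-1 (2,2)[OO./.X./.XX]-1
p3 O@[OOX/.X./.X.] terminal -1; root [O../.X./.X.] d6

O winning at [O../.X./.X.]: False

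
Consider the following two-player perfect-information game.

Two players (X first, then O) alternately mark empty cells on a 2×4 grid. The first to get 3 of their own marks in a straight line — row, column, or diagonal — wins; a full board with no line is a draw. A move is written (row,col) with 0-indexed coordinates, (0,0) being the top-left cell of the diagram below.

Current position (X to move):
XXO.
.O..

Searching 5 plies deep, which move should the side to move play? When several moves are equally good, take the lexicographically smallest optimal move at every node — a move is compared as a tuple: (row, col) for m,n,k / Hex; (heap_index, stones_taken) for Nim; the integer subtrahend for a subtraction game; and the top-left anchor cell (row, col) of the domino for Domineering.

p1 X@[XXO./.O..]: (0,3)[XXOX/.O..]-1 (1,0)[XXO./XO..]+0* (1,2)[XXO./.OX.]+0 (1,3)[XXO./.O.X]+0
p2 O@[XXO./XO..]: (0,3)[XXOO/XO..]+0* (1,2)[XXO./XOO.]+0 (1,3)[XXO./XO.O]+0
p3 X@[XXOO/XO..]: (1,2)[XXOO/XOX.]+0* (1,3)[XXOO/XO.X]+0
p4 O@[XXOO/XOX.]: (1,3)[XXOO/XOXO]+0*
p5 X@[XXOO/XOXO] terminal +0; root [XXO./.O..] d5

X's best at [XXO./.O..]: (1,0)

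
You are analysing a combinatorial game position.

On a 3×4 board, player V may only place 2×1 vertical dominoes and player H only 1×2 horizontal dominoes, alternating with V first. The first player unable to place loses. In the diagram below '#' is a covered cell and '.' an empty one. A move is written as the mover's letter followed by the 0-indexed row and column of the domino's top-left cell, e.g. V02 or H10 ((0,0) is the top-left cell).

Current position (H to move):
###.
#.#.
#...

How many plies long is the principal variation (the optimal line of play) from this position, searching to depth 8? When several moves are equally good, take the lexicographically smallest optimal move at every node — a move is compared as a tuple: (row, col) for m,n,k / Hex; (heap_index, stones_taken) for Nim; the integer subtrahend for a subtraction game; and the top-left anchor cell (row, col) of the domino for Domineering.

PV length from [###./#.#./#...]: 2 plies

ply 1, H at ###./#.#./#... | H21=-1→###./#.#./###.*; H22=-1→###./#.#./#.##
ply 2, V at ###./#.#./###. | V03=+1→####/#.##/###.*; V13=+1→###./#.##/####
ply 3: ####/#.##/###. is terminal -1 (H); from ###./#.#./#... depth 8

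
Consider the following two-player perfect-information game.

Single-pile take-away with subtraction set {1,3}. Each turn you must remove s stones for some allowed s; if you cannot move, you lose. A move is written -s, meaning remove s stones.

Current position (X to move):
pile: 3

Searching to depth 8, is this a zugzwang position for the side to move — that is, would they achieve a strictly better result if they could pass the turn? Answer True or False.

zugzwang(3, X) = False

[3] X move#1: -1:+1/2*, -3:+1/0
[2] O move#2: -1:-1/1*
[1] X move#3: -1:+1/0*
[0] end (terminal -1, O#4); searched 3 to 8
pass branch (O moves first from the same position):
  | [3] O move#1: -1:+1/2*, -3:+1/0
  | [2] X move#2: -1:-1/1*
  | [1] O move#3: -1:+1/0*
  | [0] end (terminal -1, X#4); searched 3 to 8
X moving scores +1; X passing scores -1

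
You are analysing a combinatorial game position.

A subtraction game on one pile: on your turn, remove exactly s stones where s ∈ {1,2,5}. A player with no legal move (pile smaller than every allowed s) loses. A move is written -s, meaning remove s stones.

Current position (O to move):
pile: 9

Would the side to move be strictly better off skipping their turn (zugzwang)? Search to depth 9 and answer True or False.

zugzwang(9, O) = True

p1 O@[9]: -1[8]-1* -2[7]-1 -5[4]-1
p2 X@[8]: -1[7]-1 -2[6]+1* -5[3]+1
p3 O@[6]: -1[5]-1* -2[4]-1 -5[1]-1
p4 X@[5]: -1[4]-1 -2[3]+1* -5[0]+1
p5 O@[3]: -1[2]-1* -2[1]-1
p6 X@[2]: -1[1]-1 -2[0]+1*
p7 O@[0] terminal -1; root [9] d9
if O skipped the turn, X would face:
~ p1 X@[9]: -1[8]-1* -2[7]-1 -5[4]-1
~ p2 O@[8]: -1[7]-1 -2[6]+1* -5[3]+1
~ p3 X@[6]: -1[5]-1* -2[4]-1 -5[1]-1
~ p4 O@[5]: -1[4]-1 -2[3]+1* -5[0]+1
~ p5 X@[3]: -1[2]-1* -2[1]-1
~ p6 O@[2]: -1[1]-1 -2[0]+1*
~ p7 X@[0] terminal -1; root [9] d9
compare (O): move=-1 vs pass=+1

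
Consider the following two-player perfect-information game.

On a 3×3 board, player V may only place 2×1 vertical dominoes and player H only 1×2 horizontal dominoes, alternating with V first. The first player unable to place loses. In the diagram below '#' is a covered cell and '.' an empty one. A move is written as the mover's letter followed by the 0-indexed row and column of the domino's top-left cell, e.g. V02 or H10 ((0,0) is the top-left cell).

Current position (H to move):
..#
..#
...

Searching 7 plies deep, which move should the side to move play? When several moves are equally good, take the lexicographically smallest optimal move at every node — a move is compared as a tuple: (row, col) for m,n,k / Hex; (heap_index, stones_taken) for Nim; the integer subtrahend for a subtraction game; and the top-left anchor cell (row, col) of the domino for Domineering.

p1 H@[..#/..#/...]: H00[###/..#/...]-1 H10[..#/###/...]+1* H20[..#/..#/##.]-1 H21[..#/..#/.##]-1
p2 V@[..#/###/...] terminal -1; root [..#/..#/...] d7

H's best at [..#/..#/...]: H10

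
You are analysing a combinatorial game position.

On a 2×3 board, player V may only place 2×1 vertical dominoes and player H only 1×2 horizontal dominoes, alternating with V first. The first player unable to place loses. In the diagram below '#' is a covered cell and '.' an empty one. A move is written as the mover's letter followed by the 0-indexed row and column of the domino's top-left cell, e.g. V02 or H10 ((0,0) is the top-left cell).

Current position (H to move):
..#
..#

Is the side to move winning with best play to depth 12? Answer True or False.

[..#/..#] H move#1: H00:+1/###/..#*, H10:+1/..#/###
[###/..#] end (terminal -1, V#2); searched ..#/..# to 12

H winning at [..#/..#]: True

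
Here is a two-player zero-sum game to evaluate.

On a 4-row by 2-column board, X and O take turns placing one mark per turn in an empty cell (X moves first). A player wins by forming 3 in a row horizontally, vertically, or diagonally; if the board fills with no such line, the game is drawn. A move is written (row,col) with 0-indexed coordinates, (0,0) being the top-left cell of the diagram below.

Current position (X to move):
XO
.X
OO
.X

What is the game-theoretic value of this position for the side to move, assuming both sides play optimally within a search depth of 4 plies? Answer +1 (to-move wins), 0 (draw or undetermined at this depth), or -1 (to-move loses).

[XO/.X/OO/.X] X move#1: (1,0):+0/XO/XX/OO/.X*, (3,0):+0/XO/.X/OO/XX
[XO/XX/OO/.X] O move#2: (3,0):+0/XO/XX/OO/OX*
[XO/XX/OO/OX] end (terminal +0, X#3); searched XO/.X/OO/.X to 4

value(XO/.X/OO/.X, X) = 0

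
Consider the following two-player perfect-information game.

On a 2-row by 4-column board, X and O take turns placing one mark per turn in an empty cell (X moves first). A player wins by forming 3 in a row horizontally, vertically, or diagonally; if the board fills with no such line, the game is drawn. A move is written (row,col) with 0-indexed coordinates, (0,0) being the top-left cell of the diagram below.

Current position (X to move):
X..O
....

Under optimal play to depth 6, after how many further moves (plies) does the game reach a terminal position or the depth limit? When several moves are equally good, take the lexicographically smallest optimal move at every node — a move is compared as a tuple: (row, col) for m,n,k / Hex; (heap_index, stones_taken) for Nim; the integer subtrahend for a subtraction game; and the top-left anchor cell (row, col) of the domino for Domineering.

PV length from [X..O/....]: 6 plies

[X..O/....] X move#1: (0,1):+0/XX.O/....*, (0,2):+0/X.XO/...., (1,0):+0/X..O/X..., (1,1):+0/X..O/.X.., (1,2):+0/X..O/..X., (1,3):+0/X..O/...X
[XX.O/....] O move#2: (0,2):+0/XXOO/....*, (1,0):-1/XX.O/O..., (1,1):-1/XX.O/.O.., (1,2):-1/XX.O/..O., (1,3):-1/XX.O/...O
[XXOO/....] X move#3: (1,0):+0/XXOO/X...*, (1,1):+0/XXOO/.X.., (1,2):+0/XXOO/..X., (1,3):+0/XXOO/...X
[XXOO/X...] O move#4: (1,1):+0/XXOO/XO..*, (1,2):+0/XXOO/X.O., (1,3):+0/XXOO/X..O
[XXOO/XO..] X move#5: (1,2):+0/XXOO/XOX.*, (1,3):+0/XXOO/XO.X
[XXOO/XOX.] O move#6: (1,3):+0/XXOO/XOXO*
[XXOO/XOXO] end (terminal +0, X#7); searched X..O/.... to 6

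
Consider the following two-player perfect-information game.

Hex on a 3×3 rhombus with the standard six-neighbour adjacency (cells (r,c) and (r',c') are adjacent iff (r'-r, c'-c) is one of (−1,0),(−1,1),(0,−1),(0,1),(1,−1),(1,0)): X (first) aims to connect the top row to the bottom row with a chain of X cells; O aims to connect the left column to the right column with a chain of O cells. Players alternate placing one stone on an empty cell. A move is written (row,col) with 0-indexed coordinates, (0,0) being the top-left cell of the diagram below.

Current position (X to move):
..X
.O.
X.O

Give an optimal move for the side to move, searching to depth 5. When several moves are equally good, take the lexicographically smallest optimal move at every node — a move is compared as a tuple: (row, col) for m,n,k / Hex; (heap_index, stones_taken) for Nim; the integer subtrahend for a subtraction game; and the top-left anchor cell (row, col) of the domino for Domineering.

X's best at [..X/.O./X.O]: (1,0)

ply 1, X at ..X/.O./X.O | (0,0)=-1→X.X/.O./X.O; (0,1)=-1→.XX/.O./X.O; (1,0)=+1→..X/XO./X.O*; (1,2)=+1→..X/.OX/X.O; (2,1)=+1→..X/.O./XXO
ply 2, O at ..X/XO./X.O | (0,0)=-1→O.X/XO./X.O*; (0,1)=-1→.OX/XO./X.O; (1,2)=-1→..X/XOO/X.O; (2,1)=-1→..X/XO./XOO
ply 3, X at O.X/XO./X.O | (0,1)=+1→OXX/XO./X.O*; (1,2)=+1→O.X/XOX/X.O; (2,1)=+1→O.X/XO./XXO
ply 4: OXX/XO./X.O is terminal -1 (O); from ..X/.O./X.O depth 5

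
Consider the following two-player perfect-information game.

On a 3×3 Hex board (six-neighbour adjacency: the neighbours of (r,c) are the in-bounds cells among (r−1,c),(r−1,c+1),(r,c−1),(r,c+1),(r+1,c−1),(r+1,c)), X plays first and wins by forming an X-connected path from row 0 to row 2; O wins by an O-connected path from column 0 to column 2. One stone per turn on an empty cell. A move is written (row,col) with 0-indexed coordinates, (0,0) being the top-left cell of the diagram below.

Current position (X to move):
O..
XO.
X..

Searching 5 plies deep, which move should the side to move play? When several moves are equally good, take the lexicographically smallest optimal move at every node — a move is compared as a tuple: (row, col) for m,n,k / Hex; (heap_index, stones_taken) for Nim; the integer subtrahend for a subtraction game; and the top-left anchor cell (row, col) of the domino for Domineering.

X's best at [O../XO./X..]: (0,1)

[O../XO./X..] X move#1: (0,1):+1/OX./XO./X..*, (0,2):+1/O.X/XO./X.., (1,2):+1/O../XOX/X.., (2,1):-1/O../XO./XX., (2,2):-1/O../XO./X.X
[OX./XO./X..] end (terminal -1, O#2); searched O../XO./X.. to 5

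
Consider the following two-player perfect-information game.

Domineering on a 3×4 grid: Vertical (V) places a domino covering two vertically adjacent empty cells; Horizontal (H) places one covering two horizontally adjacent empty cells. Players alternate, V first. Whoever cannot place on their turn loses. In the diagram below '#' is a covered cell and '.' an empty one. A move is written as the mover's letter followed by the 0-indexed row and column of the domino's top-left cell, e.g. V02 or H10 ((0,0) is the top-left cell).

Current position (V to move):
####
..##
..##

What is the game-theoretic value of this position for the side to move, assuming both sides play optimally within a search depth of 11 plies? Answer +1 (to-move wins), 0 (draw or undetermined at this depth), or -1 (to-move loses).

[####/..##/..##] V move#1: V10:+1/####/#.##/#.##*, V11:+1/####/.###/.###
[####/#.##/#.##] end (terminal -1, H#2); searched ####/..##/..## to 11

value(####/..##/..##, V) = +1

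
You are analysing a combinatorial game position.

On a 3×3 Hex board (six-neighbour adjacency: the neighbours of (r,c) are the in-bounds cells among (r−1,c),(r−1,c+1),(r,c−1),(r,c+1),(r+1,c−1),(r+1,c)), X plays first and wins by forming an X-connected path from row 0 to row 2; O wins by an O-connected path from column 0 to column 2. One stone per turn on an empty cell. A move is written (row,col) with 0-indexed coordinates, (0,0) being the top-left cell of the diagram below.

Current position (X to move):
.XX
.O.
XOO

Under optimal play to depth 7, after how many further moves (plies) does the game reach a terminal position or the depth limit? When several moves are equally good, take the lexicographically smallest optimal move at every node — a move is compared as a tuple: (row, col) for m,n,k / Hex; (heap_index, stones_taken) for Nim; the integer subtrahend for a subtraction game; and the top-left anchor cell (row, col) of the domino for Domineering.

p1 X@[.XX/.O./XOO]: (0,0)[XXX/.O./XOO]-1 (1,0)[.XX/XO./XOO]+1* (1,2)[.XX/.OX/XOO]-1
p2 O@[.XX/XO./XOO] terminal -1; root [.XX/.O./XOO] d7

PV length from [.XX/.O./XOO]: 1 ply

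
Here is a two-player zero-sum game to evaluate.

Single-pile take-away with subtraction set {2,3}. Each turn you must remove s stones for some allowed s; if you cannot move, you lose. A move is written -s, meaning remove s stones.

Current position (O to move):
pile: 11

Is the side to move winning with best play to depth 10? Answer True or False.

O winning at [11]: False

[11] O move#1: -2:-1/9*, -3:-1/8
[9] X move#2: -2:-1/7, -3:+1/6*
[6] O move#3: -2:-1/4*, -3:-1/3
[4] X move#4: -2:-1/2, -3:+1/1*
[1] end (terminal -1, O#5); searched 11 to 10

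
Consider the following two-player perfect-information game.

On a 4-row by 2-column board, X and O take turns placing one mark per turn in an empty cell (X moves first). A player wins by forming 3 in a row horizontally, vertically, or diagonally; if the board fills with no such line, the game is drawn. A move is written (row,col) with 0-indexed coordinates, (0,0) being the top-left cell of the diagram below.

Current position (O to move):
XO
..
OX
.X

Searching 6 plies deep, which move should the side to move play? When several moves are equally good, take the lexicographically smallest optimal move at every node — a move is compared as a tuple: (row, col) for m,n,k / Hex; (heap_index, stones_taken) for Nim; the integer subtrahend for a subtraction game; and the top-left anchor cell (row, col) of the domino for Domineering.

p1 O@[XO/../OX/.X]: (1,0)[XO/O./OX/.X]-1 (1,1)[XO/.O/OX/.X]+0* (3,0)[XO/../OX/OX]-1
p2 X@[XO/.O/OX/.X]: (1,0)[XO/XO/OX/.X]+0* (3,0)[XO/.O/OX/XX]+0
p3 O@[XO/XO/OX/.X]: (3,0)[XO/XO/OX/OX]+0*
p4 X@[XO/XO/OX/OX] terminal +0; root [XO/../OX/.X] d6

O's best at [XO/../OX/.X]: (1,1)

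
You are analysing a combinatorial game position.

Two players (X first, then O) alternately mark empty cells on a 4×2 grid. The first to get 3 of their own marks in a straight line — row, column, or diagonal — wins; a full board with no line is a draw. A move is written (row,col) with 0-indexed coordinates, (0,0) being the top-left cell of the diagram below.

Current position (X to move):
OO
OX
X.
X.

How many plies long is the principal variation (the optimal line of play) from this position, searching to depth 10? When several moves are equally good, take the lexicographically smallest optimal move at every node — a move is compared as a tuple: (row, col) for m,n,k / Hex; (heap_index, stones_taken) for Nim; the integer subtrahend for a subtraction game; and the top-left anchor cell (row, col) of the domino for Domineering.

PV length from [OO/OX/X./X.]: 2 plies

ply 1, X at OO/OX/X./X. | (2,1)=+0→OO/OX/XX/X.*; (3,1)=+0→OO/OX/X./XX
ply 2, O at OO/OX/XX/X. | (3,1)=+0→OO/OX/XX/XO*
ply 3: OO/OX/XX/XO is terminal +0 (X); from OO/OX/X./X. depth 10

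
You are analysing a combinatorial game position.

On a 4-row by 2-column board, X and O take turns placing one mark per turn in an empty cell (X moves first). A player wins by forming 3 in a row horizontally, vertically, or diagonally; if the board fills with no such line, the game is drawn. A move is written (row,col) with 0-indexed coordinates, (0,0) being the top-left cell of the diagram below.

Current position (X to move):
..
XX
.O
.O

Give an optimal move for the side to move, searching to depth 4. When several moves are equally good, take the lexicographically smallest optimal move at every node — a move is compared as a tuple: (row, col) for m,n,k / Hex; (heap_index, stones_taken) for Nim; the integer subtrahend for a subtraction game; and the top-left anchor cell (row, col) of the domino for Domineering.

ply 1, X at ../XX/.O/.O | (0,0)=+0→X./XX/.O/.O; (0,1)=+0→.X/XX/.O/.O; (2,0)=+1→../XX/XO/.O*; (3,0)=+0→../XX/.O/XO
ply 2, O at ../XX/XO/.O | (0,0)=-1→O./XX/XO/.O*; (0,1)=-1→.O/XX/XO/.O; (3,0)=-1→../XX/XO/OO
ply 3, X at O./XX/XO/.O | (0,1)=+0→OX/XX/XO/.O; (3,0)=+1→O./XX/XO/XO*
ply 4: O./XX/XO/XO is terminal -1 (O); from ../XX/.O/.O depth 4

X's best at [../XX/.O/.O]: (2,0)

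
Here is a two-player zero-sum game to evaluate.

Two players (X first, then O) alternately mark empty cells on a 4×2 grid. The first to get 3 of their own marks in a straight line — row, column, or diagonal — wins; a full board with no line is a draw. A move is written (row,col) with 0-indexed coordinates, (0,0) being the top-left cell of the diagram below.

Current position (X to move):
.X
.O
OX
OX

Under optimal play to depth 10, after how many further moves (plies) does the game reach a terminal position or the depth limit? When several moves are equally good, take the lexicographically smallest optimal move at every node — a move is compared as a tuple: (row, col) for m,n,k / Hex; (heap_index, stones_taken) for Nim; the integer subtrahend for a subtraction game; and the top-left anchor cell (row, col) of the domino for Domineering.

PV length from [.X/.O/OX/OX]: 2 plies

[.X/.O/OX/OX] X move#1: (0,0):-1/XX/.O/OX/OX, (1,0):+0/.X/XO/OX/OX*
[.X/XO/OX/OX] O move#2: (0,0):+0/OX/XO/OX/OX*
[OX/XO/OX/OX] end (terminal +0, X#3); searched .X/.O/OX/OX to 10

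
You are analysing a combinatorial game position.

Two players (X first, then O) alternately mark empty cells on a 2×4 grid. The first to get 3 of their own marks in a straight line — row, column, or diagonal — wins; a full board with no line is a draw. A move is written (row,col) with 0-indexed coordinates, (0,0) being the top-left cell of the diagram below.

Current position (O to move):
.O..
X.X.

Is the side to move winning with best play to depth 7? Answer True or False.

[.O../X.X.] O move#1: (0,0):-1/OO../X.X., (0,2):-1/.OO./X.X., (0,3):-1/.O.O/X.X., (1,1):+0/.O../XOX.*, (1,3):-1/.O../X.XO
[.O../XOX.] X move#2: (0,0):+0/XO../XOX.*, (0,2):+0/.OX./XOX., (0,3):+0/.O.X/XOX., (1,3):-1/.O../XOXX
[XO../XOX.] O move#3: (0,2):+0/XOO./XOX.*, (0,3):+0/XO.O/XOX., (1,3):+0/XO../XOXO
[XOO./XOX.] X move#4: (0,3):+0/XOOX/XOX.*, (1,3):-1/XOO./XOXX
[XOOX/XOX.] O move#5: (1,3):+0/XOOX/XOXO*
[XOOX/XOXO] end (terminal +0, X#6); searched .O../X.X. to 7

O winning at [.O../X.X.]: False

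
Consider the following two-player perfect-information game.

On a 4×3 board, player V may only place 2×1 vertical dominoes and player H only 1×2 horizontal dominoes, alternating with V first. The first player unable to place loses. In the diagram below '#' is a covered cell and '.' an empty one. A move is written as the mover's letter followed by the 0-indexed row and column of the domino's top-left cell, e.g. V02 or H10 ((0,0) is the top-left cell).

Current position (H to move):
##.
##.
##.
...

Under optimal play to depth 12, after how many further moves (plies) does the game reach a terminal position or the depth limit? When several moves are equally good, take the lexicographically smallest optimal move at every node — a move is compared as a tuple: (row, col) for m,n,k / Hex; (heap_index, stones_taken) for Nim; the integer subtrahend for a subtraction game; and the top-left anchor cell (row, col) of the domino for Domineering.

PV length from [##./##./##./...]: 2 plies

ply 1, H at ##./##./##./... | H30=-1→##./##./##./##.*; H31=-1→##./##./##./.##
ply 2, V at ##./##./##./##. | V02=+1→###/###/##./##.*; V12=+1→##./###/###/##.; V22=+1→##./##./###/###
ply 3: ###/###/##./##. is terminal -1 (H); from ##./##./##./... depth 12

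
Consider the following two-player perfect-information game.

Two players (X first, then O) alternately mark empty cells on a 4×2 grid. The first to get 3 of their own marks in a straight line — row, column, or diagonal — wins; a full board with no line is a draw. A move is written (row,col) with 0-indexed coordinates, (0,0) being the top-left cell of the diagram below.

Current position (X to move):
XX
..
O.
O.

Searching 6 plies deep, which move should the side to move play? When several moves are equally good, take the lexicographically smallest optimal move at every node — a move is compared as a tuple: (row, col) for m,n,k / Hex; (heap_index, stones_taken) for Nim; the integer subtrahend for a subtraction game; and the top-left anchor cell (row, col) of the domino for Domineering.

p1 X@[XX/../O./O.]: (1,0)[XX/X./O./O.]+0* (1,1)[XX/.X/O./O.]-1 (2,1)[XX/../OX/O.]-1 (3,1)[XX/../O./OX]-1
p2 O@[XX/X./O./O.]: (1,1)[XX/XO/O./O.]+0* (2,1)[XX/X./OO/O.]+0 (3,1)[XX/X./O./OO]+0
p3 X@[XX/XO/O./O.]: (2,1)[XX/XO/OX/O.]+0* (3,1)[XX/XO/O./OX]+0
p4 O@[XX/XO/OX/O.]: (3,1)[XX/XO/OX/OO]+0*
p5 X@[XX/XO/OX/OO] terminal +0; root [XX/../O./O.] d6

X's best at [XX/../O./O.]: (1,0)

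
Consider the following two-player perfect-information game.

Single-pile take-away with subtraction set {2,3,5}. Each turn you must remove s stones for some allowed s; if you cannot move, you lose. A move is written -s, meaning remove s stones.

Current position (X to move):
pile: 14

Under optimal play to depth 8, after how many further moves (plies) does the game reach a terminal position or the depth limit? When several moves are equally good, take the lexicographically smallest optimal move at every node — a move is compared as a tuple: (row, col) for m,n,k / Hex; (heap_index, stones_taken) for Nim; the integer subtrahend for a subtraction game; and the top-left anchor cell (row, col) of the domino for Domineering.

PV length from [14]: 4 plies

ply 1, X at 14 | -2=-1→12*; -3=-1→11; -5=-1→9
ply 2, O at 12 | -2=-1→10; -3=-1→9; -5=+1→7*
ply 3, X at 7 | -2=-1→5*; -3=-1→4; -5=-1→2
ply 4, O at 5 | -2=-1→3; -3=-1→2; -5=+1→0*
ply 5: 0 is terminal -1 (X); from 14 depth 8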